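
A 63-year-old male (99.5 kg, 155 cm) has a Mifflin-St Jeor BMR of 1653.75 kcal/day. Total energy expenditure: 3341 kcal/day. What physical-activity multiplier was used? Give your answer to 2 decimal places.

Activity factor = TEE ÷ BMR = 3341 ÷ 1653.75 = 2.02.

2.02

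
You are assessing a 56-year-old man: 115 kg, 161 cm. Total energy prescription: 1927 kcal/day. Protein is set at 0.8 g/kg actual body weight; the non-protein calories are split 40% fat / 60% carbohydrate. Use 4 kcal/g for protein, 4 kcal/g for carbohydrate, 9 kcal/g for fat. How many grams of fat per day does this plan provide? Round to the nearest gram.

Protein = 0.8 × 115 = 92 g → 92 × 4 = 368 kcal.
Non-protein calories = 1927 − 368 = 1559 kcal.
Fat: 40% × 1559 = 623.6 kcal; carbohydrate: 935.4 kcal.
Fat: 623.6 kcal ÷ 9 kcal/g = 69.2889 g.

69 g/day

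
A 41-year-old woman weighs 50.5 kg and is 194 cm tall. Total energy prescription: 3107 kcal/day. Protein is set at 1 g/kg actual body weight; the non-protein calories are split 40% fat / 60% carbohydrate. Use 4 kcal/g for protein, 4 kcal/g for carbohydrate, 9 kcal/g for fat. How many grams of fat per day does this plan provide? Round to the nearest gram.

Protein = 1 × 50.5 = 50.5 g → 50.5 × 4 = 202 kcal.
Non-protein calories = 3107 − 202 = 2905 kcal.
Fat: 40% × 2905 = 1162 kcal; carbohydrate: 1743 kcal.
Fat: 1162 kcal ÷ 9 kcal/g = 129.1111 g.

129 g/day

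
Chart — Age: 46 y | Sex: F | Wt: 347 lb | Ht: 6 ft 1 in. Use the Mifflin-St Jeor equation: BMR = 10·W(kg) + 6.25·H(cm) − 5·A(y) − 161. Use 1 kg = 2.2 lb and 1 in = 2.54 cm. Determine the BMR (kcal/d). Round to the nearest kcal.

Convert to metric: weight = 347 ÷ 2.2 = 157.7273 kg; height = (6×12 + 1) × 2.54 = 73 × 2.54 = 185.42 cm.
Mifflin-St Jeor (female): BMR = 10(157.7273) + 6.25(185.42) − 5(46) − 161 = 1577.2727 + 1158.875 − 230 − 161 = 2345.1477 kcal/day.

2345 kcal/d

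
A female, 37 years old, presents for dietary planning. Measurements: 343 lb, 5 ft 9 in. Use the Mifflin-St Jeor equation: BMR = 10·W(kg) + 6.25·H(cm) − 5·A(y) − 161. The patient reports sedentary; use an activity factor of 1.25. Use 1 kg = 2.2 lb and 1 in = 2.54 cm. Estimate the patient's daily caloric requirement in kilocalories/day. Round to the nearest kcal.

2886 kilocalories/day

Convert to metric: weight = 343 ÷ 2.2 = 155.9091 kg; height = (5×12 + 9) × 2.54 = 69 × 2.54 = 175.26 cm.
Mifflin-St Jeor (female): BMR = 10(155.9091) + 6.25(175.26) − 5(37) − 161 = 1559.0909 + 1095.375 − 185 − 161 = 2308.4659 kcal/day.
TEE = BMR × activity factor = 2308.4659 × 1.25 = 2885.5824 kcal/day.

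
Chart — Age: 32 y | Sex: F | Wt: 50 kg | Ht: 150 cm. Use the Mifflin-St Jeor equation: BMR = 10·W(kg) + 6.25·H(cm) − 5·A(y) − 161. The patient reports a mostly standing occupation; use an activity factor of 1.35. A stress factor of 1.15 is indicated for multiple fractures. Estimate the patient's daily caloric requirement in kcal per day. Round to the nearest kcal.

Mifflin-St Jeor (female): BMR = 10(50) + 6.25(150) − 5(32) − 161 = 500 + 937.5 − 160 − 161 = 1116.5 kcal/day.
TEE = BMR × activity factor = 1116.5 × 1.35 = 1507.275 kcal/day.
Apply stress factor: 1507.275 × 1.15 = 1733.3663 kcal/day.

1733 kcal per day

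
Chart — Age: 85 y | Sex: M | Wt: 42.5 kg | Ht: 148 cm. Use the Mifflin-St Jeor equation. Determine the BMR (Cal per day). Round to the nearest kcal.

Mifflin-St Jeor (male): BMR = 10(42.5) + 6.25(148) − 5(85) + 5 = 425 + 925 − 425 + 5 = 930 kcal/day.

930 Cal per day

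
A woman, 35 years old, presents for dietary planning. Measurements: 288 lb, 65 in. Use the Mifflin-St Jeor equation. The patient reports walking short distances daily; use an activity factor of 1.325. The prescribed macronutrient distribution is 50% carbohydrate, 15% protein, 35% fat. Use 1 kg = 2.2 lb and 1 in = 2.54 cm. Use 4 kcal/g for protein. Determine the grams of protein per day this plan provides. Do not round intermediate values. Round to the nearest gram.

100 g/day

Convert to metric: weight = 288 ÷ 2.2 = 130.9091 kg; height = 65 × 2.54 = 165.1 cm.
Mifflin-St Jeor (female): BMR = 10(130.9091) + 6.25(165.1) − 5(35) − 161 = 1309.0909 + 1031.875 − 175 − 161 = 2004.9659 kcal/day.
TEE = 2004.9659 × 1.325 = 2656.5798 kcal/day.
Protein energy = 15% × 2656.5798 = 398.487 kcal.
Protein = 398.487 ÷ 4 kcal/g = 99.6217 g.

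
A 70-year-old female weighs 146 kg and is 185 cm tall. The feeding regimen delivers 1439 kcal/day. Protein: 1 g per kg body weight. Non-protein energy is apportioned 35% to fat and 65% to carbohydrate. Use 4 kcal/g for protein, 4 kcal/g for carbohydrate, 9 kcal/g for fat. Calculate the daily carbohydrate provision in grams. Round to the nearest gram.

Protein = 1 × 146 = 146 g → 146 × 4 = 584 kcal.
Non-protein calories = 1439 − 584 = 855 kcal.
Fat: 35% × 855 = 299.25 kcal; carbohydrate: 555.75 kcal.
Carbohydrate: 555.75 kcal ÷ 4 kcal/g = 138.9375 g.

139 g/day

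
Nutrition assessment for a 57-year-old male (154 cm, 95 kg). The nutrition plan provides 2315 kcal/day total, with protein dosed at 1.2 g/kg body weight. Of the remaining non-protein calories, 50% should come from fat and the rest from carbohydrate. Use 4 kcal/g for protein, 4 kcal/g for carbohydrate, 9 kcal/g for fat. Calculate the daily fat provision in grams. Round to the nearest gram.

103 g/day

Protein = 1.2 × 95 = 114 g → 114 × 4 = 456 kcal.
Non-protein calories = 2315 − 456 = 1859 kcal.
Fat: 50% × 1859 = 929.5 kcal; carbohydrate: 929.5 kcal.
Fat: 929.5 kcal ÷ 9 kcal/g = 103.2778 g.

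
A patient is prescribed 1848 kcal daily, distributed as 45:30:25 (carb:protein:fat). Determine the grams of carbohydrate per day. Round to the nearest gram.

208 g/day

Carbohydrate energy = 45% × 1848 = 831.6 kcal.
At 4 kcal/g: 831.6 ÷ 4 = 207.9 g.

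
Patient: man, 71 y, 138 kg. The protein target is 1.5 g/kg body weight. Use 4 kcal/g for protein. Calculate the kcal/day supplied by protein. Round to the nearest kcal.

Protein = 1.5 g/kg × 138 kg = 207 g/day.
Protein energy = 207 g × 4 kcal/g = 828 kcal/day.

828 kcal/day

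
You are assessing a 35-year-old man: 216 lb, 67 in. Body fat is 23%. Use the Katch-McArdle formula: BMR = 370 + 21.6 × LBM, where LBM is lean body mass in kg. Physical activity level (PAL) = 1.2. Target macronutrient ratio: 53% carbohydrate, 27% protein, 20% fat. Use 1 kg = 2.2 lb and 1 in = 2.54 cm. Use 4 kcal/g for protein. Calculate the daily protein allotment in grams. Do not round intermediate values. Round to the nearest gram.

Convert to metric: weight = 216 ÷ 2.2 = 98.1818 kg; height = 67 × 2.54 = 170.18 cm.
LBM = 98.1818 × (1 − 0.23) = 75.6 kg. Katch-McArdle: BMR = 370 + 21.6 × 75.6 = 2002.96 kcal/day.
TEE = 2002.96 × 1.2 = 2403.552 kcal/day.
Protein energy = 27% × 2403.552 = 648.959 kcal.
Protein = 648.959 ÷ 4 kcal/g = 162.2398 g.

162 g/day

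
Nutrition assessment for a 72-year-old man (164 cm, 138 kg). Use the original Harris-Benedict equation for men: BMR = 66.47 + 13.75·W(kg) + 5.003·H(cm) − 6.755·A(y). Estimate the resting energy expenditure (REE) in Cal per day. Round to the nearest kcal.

2298 Cal per day

Harris-Benedict: BMR = 66.47 + 13.75(138) + 5.003(164) − 6.755(72) = 2298.102 kcal/day.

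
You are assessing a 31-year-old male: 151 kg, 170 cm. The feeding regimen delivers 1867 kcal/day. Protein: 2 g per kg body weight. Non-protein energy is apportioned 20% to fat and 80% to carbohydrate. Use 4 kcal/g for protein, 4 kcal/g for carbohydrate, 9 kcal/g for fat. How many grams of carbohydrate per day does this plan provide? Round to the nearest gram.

132 g/day

Protein = 2 × 151 = 302 g → 302 × 4 = 1208 kcal.
Non-protein calories = 1867 − 1208 = 659 kcal.
Fat: 20% × 659 = 131.8 kcal; carbohydrate: 527.2 kcal.
Carbohydrate: 527.2 kcal ÷ 4 kcal/g = 131.8 g.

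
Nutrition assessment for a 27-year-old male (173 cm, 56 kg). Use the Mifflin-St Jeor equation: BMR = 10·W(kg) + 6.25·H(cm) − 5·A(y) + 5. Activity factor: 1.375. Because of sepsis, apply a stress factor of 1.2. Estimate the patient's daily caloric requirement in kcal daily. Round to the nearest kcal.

2494 kcal daily

Mifflin-St Jeor (male): BMR = 10(56) + 6.25(173) − 5(27) + 5 = 560 + 1081.25 − 135 + 5 = 1511.25 kcal/day.
TEE = BMR × activity factor = 1511.25 × 1.375 = 2077.9688 kcal/day.
Apply stress factor: 2077.9688 × 1.2 = 2493.5625 kcal/day.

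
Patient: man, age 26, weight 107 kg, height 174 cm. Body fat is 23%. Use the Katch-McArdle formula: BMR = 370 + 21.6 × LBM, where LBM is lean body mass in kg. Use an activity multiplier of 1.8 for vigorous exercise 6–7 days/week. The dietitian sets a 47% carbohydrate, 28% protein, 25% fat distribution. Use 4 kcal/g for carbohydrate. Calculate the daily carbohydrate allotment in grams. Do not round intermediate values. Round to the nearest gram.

455 g/day

LBM = 107 × (1 − 0.23) = 82.39 kg. Katch-McArdle: BMR = 370 + 21.6 × 82.39 = 2149.624 kcal/day.
TEE = 2149.624 × 1.8 = 3869.3232 kcal/day.
Carbohydrate energy = 47% × 3869.3232 = 1818.5819 kcal.
Carbohydrate = 1818.5819 ÷ 4 kcal/g = 454.6455 g.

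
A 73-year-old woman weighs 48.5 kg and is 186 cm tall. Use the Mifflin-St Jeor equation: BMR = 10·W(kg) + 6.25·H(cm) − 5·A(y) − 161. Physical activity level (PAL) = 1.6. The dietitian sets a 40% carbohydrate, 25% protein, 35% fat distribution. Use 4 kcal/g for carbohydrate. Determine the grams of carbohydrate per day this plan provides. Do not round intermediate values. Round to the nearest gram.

179 g/day

Mifflin-St Jeor (female): BMR = 10(48.5) + 6.25(186) − 5(73) − 161 = 485 + 1162.5 − 365 − 161 = 1121.5 kcal/day.
TEE = 1121.5 × 1.6 = 1794.4 kcal/day.
Carbohydrate energy = 40% × 1794.4 = 717.76 kcal.
Carbohydrate = 717.76 ÷ 4 kcal/g = 179.44 g.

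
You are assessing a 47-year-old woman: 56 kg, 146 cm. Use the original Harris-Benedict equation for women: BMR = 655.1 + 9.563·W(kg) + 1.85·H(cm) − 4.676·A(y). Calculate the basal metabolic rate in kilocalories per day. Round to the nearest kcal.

1241 kilocalories per day

Harris-Benedict: BMR = 655.1 + 9.563(56) + 1.85(146) − 4.676(47) = 1240.956 kcal/day.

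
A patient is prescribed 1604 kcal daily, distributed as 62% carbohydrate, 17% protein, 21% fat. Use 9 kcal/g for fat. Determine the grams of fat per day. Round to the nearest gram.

37 g/day

Fat energy = 21% × 1604 = 336.84 kcal.
At 9 kcal/g: 336.84 ÷ 9 = 37.4267 g.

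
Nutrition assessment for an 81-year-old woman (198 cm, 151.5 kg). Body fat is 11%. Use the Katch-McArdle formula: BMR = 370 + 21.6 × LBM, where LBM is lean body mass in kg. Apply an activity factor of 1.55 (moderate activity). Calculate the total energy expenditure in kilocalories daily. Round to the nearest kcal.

5088 kilocalories daily

LBM = 151.5 × (1 − 0.11) = 134.835 kg. Katch-McArdle: BMR = 370 + 21.6 × 134.835 = 3282.436 kcal/day.
TEE = BMR × activity factor = 3282.436 × 1.55 = 5087.7758 kcal/day.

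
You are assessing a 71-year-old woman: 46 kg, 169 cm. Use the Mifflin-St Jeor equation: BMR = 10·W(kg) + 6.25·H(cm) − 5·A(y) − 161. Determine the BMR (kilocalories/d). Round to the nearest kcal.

Mifflin-St Jeor (female): BMR = 10(46) + 6.25(169) − 5(71) − 161 = 460 + 1056.25 − 355 − 161 = 1000.25 kcal/day.

1000 kilocalories/d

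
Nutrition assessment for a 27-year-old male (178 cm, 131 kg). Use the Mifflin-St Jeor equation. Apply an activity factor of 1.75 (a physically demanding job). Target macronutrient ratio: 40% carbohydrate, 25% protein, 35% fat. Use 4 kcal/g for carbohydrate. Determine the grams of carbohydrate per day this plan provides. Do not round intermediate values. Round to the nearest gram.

401 g/day

Mifflin-St Jeor (male): BMR = 10(131) + 6.25(178) − 5(27) + 5 = 1310 + 1112.5 − 135 + 5 = 2292.5 kcal/day.
TEE = 2292.5 × 1.75 = 4011.875 kcal/day.
Carbohydrate energy = 40% × 4011.875 = 1604.75 kcal.
Carbohydrate = 1604.75 ÷ 4 kcal/g = 401.1875 g.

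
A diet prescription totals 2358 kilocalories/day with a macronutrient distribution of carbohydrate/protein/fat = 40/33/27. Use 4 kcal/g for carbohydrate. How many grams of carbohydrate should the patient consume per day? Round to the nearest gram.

236 g/day

Carbohydrate energy = 40% × 2358 = 943.2 kcal.
At 4 kcal/g: 943.2 ÷ 4 = 235.8 g.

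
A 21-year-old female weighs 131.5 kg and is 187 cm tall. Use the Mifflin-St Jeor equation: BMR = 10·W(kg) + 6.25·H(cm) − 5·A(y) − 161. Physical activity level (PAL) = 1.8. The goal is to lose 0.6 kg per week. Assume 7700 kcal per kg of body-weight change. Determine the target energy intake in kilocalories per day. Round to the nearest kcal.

Mifflin-St Jeor (female): BMR = 10(131.5) + 6.25(187) − 5(21) − 161 = 1315 + 1168.75 − 105 − 161 = 2217.75 kcal/day.
TEE = 2217.75 × 1.8 = 3991.95 kcal/day.
Required daily deficit = 0.6 × 7700 ÷ 7 = 660 kcal/day.
Target intake = 3991.95 − 660 = 3331.95 kcal/day.

3332 kilocalories per day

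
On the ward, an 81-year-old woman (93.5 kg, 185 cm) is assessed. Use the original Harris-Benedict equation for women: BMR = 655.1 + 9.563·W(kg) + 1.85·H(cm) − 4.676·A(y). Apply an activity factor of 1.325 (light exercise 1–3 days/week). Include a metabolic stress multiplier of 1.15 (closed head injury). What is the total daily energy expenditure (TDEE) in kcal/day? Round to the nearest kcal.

Harris-Benedict: BMR = 655.1 + 9.563(93.5) + 1.85(185) − 4.676(81) = 1512.7345 kcal/day.
TEE = BMR × activity factor = 1512.7345 × 1.325 = 2004.3732 kcal/day.
Apply stress factor: 2004.3732 × 1.15 = 2305.0292 kcal/day.

2305 kcal/day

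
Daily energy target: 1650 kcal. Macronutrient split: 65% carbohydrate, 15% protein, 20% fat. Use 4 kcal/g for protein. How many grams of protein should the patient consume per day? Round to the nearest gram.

Protein energy = 15% × 1650 = 247.5 kcal.
At 4 kcal/g: 247.5 ÷ 4 = 61.875 g.

62 g/day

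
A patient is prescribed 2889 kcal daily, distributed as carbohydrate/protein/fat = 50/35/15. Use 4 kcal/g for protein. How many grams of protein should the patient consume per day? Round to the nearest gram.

253 g/day

Protein energy = 35% × 2889 = 1011.15 kcal.
At 4 kcal/g: 1011.15 ÷ 4 = 252.7875 g.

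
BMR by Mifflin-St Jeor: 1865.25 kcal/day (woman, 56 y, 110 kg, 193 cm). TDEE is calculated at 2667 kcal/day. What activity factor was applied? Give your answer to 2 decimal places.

1.43

Activity factor = TEE ÷ BMR = 2667 ÷ 1865.25 = 1.43.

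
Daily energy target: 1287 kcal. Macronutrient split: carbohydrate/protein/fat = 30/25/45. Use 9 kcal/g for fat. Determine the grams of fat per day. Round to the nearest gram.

Fat energy = 45% × 1287 = 579.15 kcal.
At 9 kcal/g: 579.15 ÷ 9 = 64.35 g.

64 g/day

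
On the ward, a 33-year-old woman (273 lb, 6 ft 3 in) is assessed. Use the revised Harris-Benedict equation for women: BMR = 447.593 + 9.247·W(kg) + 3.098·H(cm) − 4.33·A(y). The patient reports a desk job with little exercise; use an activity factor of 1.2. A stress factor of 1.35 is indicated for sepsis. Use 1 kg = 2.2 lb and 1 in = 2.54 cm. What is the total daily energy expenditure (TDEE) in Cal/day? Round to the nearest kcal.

Convert to metric: weight = 273 ÷ 2.2 = 124.0909 kg; height = (6×12 + 3) × 2.54 = 75 × 2.54 = 190.5 cm.
Harris-Benedict: BMR = 447.593 + 9.247(124.0909) + 3.098(190.5) − 4.33(33) = 2042.3406 kcal/day.
TEE = BMR × activity factor = 2042.3406 × 1.2 = 2450.8088 kcal/day.
Apply stress factor: 2450.8088 × 1.35 = 3308.5918 kcal/day.

3309 Cal/day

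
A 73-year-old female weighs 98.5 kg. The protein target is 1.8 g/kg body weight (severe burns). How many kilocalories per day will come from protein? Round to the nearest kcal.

709 kcal/day

Protein = 1.8 g/kg × 98.5 kg = 177.3 g/day.
Protein energy = 177.3 g × 4 kcal/g = 709.2 kcal/day.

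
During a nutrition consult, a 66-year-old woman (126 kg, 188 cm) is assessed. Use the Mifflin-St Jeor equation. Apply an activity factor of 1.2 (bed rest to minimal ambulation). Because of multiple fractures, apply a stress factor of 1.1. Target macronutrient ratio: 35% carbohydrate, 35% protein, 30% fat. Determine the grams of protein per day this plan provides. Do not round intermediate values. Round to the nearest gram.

Mifflin-St Jeor (female): BMR = 10(126) + 6.25(188) − 5(66) − 161 = 1260 + 1175 − 330 − 161 = 1944 kcal/day.
TEE = 1944 × 1.2 = 2332.8 kcal/day.
With stress factor 1.1: 2332.8 × 1.1 = 2566.08 kcal/day.
Protein energy = 35% × 2566.08 = 898.128 kcal.
Protein = 898.128 ÷ 4 kcal/g = 224.532 g.

225 g/day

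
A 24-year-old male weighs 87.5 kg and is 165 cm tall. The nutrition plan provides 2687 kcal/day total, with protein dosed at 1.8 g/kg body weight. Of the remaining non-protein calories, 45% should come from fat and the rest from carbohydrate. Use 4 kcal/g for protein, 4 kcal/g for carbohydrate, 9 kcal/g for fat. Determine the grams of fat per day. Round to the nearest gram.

Protein = 1.8 × 87.5 = 157.5 g → 157.5 × 4 = 630 kcal.
Non-protein calories = 2687 − 630 = 2057 kcal.
Fat: 45% × 2057 = 925.65 kcal; carbohydrate: 1131.35 kcal.
Fat: 925.65 kcal ÷ 9 kcal/g = 102.85 g.

103 g/day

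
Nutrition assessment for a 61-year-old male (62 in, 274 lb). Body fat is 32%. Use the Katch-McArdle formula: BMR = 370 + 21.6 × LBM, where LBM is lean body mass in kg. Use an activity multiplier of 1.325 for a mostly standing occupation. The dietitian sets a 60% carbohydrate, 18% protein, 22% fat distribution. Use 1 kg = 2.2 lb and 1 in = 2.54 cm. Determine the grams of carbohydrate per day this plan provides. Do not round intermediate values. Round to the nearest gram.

Convert to metric: weight = 274 ÷ 2.2 = 124.5455 kg; height = 62 × 2.54 = 157.48 cm.
LBM = 124.5455 × (1 − 0.32) = 84.6909 kg. Katch-McArdle: BMR = 370 + 21.6 × 84.6909 = 2199.3236 kcal/day.
TEE = 2199.3236 × 1.325 = 2914.1038 kcal/day.
Carbohydrate energy = 60% × 2914.1038 = 1748.4623 kcal.
Carbohydrate = 1748.4623 ÷ 4 kcal/g = 437.1156 g.

437 g/day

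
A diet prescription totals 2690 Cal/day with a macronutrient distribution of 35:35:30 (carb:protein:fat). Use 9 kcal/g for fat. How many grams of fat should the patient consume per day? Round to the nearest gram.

Fat energy = 30% × 2690 = 807 kcal.
At 9 kcal/g: 807 ÷ 9 = 89.6667 g.

90 g/day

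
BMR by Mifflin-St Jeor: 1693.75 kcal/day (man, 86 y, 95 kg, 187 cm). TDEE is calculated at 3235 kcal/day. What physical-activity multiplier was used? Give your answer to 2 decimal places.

Activity factor = TEE ÷ BMR = 3235 ÷ 1693.75 = 1.91.

1.91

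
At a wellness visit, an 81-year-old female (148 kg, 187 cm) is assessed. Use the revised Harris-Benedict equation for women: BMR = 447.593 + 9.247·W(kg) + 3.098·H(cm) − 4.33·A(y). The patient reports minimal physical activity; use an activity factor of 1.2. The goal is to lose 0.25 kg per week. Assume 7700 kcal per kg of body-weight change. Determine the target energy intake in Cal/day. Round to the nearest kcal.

Harris-Benedict: BMR = 447.593 + 9.247(148) + 3.098(187) − 4.33(81) = 2044.745 kcal/day.
TEE = 2044.745 × 1.2 = 2453.694 kcal/day.
Required daily deficit = 0.25 × 7700 ÷ 7 = 275 kcal/day.
Target intake = 2453.694 − 275 = 2178.694 kcal/day.

2179 Cal/day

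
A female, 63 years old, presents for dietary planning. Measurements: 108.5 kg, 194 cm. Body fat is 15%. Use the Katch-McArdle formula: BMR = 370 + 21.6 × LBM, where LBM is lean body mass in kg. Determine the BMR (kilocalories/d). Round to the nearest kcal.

LBM = 108.5 × (1 − 0.15) = 92.225 kg. Katch-McArdle: BMR = 370 + 21.6 × 92.225 = 2362.06 kcal/day.

2362 kilocalories/d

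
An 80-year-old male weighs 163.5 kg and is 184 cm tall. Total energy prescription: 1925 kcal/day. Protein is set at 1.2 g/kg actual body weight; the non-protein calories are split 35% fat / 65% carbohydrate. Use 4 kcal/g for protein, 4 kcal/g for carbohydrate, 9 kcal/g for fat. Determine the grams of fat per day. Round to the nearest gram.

44 g/day

Protein = 1.2 × 163.5 = 196.2 g → 196.2 × 4 = 784.8 kcal.
Non-protein calories = 1925 − 784.8 = 1140.2 kcal.
Fat: 35% × 1140.2 = 399.07 kcal; carbohydrate: 741.13 kcal.
Fat: 399.07 kcal ÷ 9 kcal/g = 44.3411 g.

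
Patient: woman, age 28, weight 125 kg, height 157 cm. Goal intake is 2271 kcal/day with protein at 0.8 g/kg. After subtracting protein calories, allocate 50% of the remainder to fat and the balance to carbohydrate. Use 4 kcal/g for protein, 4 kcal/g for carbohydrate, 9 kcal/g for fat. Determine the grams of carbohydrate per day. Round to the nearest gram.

Protein = 0.8 × 125 = 100 g → 100 × 4 = 400 kcal.
Non-protein calories = 2271 − 400 = 1871 kcal.
Fat: 50% × 1871 = 935.5 kcal; carbohydrate: 935.5 kcal.
Carbohydrate: 935.5 kcal ÷ 4 kcal/g = 233.875 g.

234 g/day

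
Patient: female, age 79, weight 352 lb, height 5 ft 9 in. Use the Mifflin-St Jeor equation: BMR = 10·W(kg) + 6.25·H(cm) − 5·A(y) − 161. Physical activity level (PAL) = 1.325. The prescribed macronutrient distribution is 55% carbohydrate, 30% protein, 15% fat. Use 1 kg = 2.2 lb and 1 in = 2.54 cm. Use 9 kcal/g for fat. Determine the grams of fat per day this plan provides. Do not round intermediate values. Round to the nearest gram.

47 g/day

Convert to metric: weight = 352 ÷ 2.2 = 160 kg; height = (5×12 + 9) × 2.54 = 69 × 2.54 = 175.26 cm.
Mifflin-St Jeor (female): BMR = 10(160) + 6.25(175.26) − 5(79) − 161 = 1600 + 1095.375 − 395 − 161 = 2139.375 kcal/day.
TEE = 2139.375 × 1.325 = 2834.6719 kcal/day.
Fat energy = 15% × 2834.6719 = 425.2008 kcal.
Fat = 425.2008 ÷ 9 kcal/g = 47.2445 g.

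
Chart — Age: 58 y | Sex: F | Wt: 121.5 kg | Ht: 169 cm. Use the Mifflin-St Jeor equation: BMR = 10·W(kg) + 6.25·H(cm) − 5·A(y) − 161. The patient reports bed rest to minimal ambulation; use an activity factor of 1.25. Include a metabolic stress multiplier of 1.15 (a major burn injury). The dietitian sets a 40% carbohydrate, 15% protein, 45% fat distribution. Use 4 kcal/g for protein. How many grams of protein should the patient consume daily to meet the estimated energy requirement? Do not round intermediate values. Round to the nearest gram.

Mifflin-St Jeor (female): BMR = 10(121.5) + 6.25(169) − 5(58) − 161 = 1215 + 1056.25 − 290 − 161 = 1820.25 kcal/day.
TEE = 1820.25 × 1.25 = 2275.3125 kcal/day.
With stress factor 1.15: 2275.3125 × 1.15 = 2616.6094 kcal/day.
Protein energy = 15% × 2616.6094 = 392.4914 kcal.
Protein = 392.4914 ÷ 4 kcal/g = 98.1229 g.

98 g/day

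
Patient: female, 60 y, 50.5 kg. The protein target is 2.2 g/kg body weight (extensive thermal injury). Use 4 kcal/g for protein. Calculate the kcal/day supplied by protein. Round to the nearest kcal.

Protein = 2.2 g/kg × 50.5 kg = 111.1 g/day.
Protein energy = 111.1 g × 4 kcal/g = 444.4 kcal/day.

444 kcal/day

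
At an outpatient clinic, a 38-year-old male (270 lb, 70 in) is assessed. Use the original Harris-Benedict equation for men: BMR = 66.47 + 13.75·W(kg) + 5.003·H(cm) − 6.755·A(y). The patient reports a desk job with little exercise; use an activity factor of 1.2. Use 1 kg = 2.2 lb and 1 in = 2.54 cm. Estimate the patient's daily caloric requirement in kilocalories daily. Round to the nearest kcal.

Convert to metric: weight = 270 ÷ 2.2 = 122.7273 kg; height = 70 × 2.54 = 177.8 cm.
Harris-Benedict: BMR = 66.47 + 13.75(122.7273) + 5.003(177.8) − 6.755(38) = 2386.8134 kcal/day.
TEE = BMR × activity factor = 2386.8134 × 1.2 = 2864.1761 kcal/day.

2864 kilocalories daily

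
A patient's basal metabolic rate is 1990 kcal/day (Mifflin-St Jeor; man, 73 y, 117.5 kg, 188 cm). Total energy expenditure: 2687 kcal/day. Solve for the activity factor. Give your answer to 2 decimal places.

Activity factor = TEE ÷ BMR = 2687 ÷ 1990 = 1.35.

1.35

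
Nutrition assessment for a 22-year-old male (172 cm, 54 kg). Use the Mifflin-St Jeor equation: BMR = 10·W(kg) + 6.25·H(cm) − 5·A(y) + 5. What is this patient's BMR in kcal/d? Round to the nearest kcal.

Mifflin-St Jeor (male): BMR = 10(54) + 6.25(172) − 5(22) + 5 = 540 + 1075 − 110 + 5 = 1510 kcal/day.

1510 kcal/d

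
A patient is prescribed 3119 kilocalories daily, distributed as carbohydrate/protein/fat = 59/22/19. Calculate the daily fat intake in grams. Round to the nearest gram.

Fat energy = 19% × 3119 = 592.61 kcal.
At 9 kcal/g: 592.61 ÷ 9 = 65.8456 g.

66 g/day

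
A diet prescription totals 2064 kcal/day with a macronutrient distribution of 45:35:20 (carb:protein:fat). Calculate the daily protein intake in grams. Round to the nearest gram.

181 g/day

Protein energy = 35% × 2064 = 722.4 kcal.
At 4 kcal/g: 722.4 ÷ 4 = 180.6 g.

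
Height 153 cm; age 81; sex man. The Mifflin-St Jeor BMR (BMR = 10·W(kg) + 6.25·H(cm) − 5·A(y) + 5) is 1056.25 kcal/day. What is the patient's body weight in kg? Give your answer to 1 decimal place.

50.0 kg

1056.25 = 10·W + 6.25(153) − 5(81) + 5
10·W = 1056.25 − 556.25 = 500, so W = 50 kg.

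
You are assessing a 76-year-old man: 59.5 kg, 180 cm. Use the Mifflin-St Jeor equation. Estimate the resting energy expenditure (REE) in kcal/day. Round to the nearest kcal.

Mifflin-St Jeor (male): BMR = 10(59.5) + 6.25(180) − 5(76) + 5 = 595 + 1125 − 380 + 5 = 1345 kcal/day.

1345 kcal/day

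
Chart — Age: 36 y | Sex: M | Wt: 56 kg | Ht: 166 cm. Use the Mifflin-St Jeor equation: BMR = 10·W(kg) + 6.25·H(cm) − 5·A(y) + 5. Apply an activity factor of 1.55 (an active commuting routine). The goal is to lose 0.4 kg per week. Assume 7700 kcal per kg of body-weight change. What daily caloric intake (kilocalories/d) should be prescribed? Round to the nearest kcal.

1765 kilocalories/d

Mifflin-St Jeor (male): BMR = 10(56) + 6.25(166) − 5(36) + 5 = 560 + 1037.5 − 180 + 5 = 1422.5 kcal/day.
TEE = 1422.5 × 1.55 = 2204.875 kcal/day.
Required daily deficit = 0.4 × 7700 ÷ 7 = 440 kcal/day.
Target intake = 2204.875 − 440 = 1764.875 kcal/day.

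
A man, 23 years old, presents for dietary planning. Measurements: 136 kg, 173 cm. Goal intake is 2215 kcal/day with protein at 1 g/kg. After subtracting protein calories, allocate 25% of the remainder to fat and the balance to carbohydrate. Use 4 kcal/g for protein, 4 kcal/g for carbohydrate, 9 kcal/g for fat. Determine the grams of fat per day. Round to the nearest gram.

Protein = 1 × 136 = 136 g → 136 × 4 = 544 kcal.
Non-protein calories = 2215 − 544 = 1671 kcal.
Fat: 25% × 1671 = 417.75 kcal; carbohydrate: 1253.25 kcal.
Fat: 417.75 kcal ÷ 9 kcal/g = 46.4167 g.

46 g/day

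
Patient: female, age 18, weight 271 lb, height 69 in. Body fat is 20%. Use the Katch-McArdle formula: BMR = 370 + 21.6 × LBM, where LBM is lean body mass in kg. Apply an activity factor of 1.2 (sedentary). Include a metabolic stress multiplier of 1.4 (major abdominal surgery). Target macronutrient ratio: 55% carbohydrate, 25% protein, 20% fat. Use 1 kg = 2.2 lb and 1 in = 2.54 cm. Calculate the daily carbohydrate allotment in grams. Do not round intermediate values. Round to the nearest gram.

577 g/day

Convert to metric: weight = 271 ÷ 2.2 = 123.1818 kg; height = 69 × 2.54 = 175.26 cm.
LBM = 123.1818 × (1 − 0.2) = 98.5455 kg. Katch-McArdle: BMR = 370 + 21.6 × 98.5455 = 2498.5818 kcal/day.
TEE = 2498.5818 × 1.2 = 2998.2982 kcal/day.
With stress factor 1.4: 2998.2982 × 1.4 = 4197.6175 kcal/day.
Carbohydrate energy = 55% × 4197.6175 = 2308.6896 kcal.
Carbohydrate = 2308.6896 ÷ 4 kcal/g = 577.1724 g.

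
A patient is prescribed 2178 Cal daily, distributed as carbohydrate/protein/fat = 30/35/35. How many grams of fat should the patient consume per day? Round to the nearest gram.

Fat energy = 35% × 2178 = 762.3 kcal.
At 9 kcal/g: 762.3 ÷ 9 = 84.7 g.

85 g/day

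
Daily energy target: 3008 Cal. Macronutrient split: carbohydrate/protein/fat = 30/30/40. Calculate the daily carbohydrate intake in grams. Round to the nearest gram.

Carbohydrate energy = 30% × 3008 = 902.4 kcal.
At 4 kcal/g: 902.4 ÷ 4 = 225.6 g.

226 g/day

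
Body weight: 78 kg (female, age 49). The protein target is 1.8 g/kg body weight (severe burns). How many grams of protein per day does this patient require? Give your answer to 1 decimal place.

Protein = 1.8 g/kg × 78 kg = 140.4 g/day.

140.4 g/day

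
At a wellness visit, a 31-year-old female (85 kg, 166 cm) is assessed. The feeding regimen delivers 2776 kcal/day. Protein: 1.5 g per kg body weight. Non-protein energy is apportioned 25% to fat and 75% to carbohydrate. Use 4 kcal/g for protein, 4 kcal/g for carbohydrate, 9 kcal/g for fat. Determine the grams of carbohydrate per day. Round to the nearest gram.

425 g/day

Protein = 1.5 × 85 = 127.5 g → 127.5 × 4 = 510 kcal.
Non-protein calories = 2776 − 510 = 2266 kcal.
Fat: 25% × 2266 = 566.5 kcal; carbohydrate: 1699.5 kcal.
Carbohydrate: 1699.5 kcal ÷ 4 kcal/g = 424.875 g.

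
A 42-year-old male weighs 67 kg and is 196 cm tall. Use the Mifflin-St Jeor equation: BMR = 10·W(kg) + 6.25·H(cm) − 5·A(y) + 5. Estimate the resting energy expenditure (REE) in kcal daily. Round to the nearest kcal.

1690 kcal daily

Mifflin-St Jeor (male): BMR = 10(67) + 6.25(196) − 5(42) + 5 = 670 + 1225 − 210 + 5 = 1690 kcal/day.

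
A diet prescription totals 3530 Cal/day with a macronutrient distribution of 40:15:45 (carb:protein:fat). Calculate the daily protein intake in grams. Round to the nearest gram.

Protein energy = 15% × 3530 = 529.5 kcal.
At 4 kcal/g: 529.5 ÷ 4 = 132.375 g.

132 g/day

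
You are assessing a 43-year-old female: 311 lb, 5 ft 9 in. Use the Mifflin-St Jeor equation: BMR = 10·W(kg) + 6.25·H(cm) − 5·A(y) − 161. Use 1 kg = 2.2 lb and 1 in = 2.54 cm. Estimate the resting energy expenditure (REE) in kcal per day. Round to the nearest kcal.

Convert to metric: weight = 311 ÷ 2.2 = 141.3636 kg; height = (5×12 + 9) × 2.54 = 69 × 2.54 = 175.26 cm.
Mifflin-St Jeor (female): BMR = 10(141.3636) + 6.25(175.26) − 5(43) − 161 = 1413.6364 + 1095.375 − 215 − 161 = 2133.0114 kcal/day.

2133 kcal per day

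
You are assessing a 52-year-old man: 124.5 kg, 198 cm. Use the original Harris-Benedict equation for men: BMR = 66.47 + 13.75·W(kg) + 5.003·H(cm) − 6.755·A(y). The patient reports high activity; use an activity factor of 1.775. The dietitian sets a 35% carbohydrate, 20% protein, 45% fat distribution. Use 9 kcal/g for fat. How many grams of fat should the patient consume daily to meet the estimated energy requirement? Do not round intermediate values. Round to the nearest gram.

215 g/day

Harris-Benedict: BMR = 66.47 + 13.75(124.5) + 5.003(198) − 6.755(52) = 2417.679 kcal/day.
TEE = 2417.679 × 1.775 = 4291.3802 kcal/day.
Fat energy = 45% × 4291.3802 = 1931.1211 kcal.
Fat = 1931.1211 ÷ 9 kcal/g = 214.569 g.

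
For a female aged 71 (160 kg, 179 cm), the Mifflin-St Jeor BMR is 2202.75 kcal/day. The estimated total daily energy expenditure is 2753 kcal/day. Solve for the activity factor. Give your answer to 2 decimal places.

1.25

Activity factor = TEE ÷ BMR = 2753 ÷ 2202.75 = 1.25.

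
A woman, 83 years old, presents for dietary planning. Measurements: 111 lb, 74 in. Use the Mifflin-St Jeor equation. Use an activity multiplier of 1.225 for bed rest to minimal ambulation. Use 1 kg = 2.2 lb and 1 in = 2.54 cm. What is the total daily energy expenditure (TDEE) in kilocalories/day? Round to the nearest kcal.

1352 kilocalories/day

Convert to metric: weight = 111 ÷ 2.2 = 50.4545 kg; height = 74 × 2.54 = 187.96 cm.
Mifflin-St Jeor (female): BMR = 10(50.4545) + 6.25(187.96) − 5(83) − 161 = 504.5455 + 1174.75 − 415 − 161 = 1103.2955 kcal/day.
TEE = BMR × activity factor = 1103.2955 × 1.225 = 1351.5369 kcal/day.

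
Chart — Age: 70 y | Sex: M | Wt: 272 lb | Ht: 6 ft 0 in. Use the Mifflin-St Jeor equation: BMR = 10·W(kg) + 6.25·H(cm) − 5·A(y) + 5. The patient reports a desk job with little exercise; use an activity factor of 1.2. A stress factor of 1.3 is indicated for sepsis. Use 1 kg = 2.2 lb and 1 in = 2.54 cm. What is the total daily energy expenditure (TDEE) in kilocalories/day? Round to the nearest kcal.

3174 kilocalories/day

Convert to metric: weight = 272 ÷ 2.2 = 123.6364 kg; height = (6×12 + 0) × 2.54 = 72 × 2.54 = 182.88 cm.
Mifflin-St Jeor (male): BMR = 10(123.6364) + 6.25(182.88) − 5(70) + 5 = 1236.3636 + 1143 − 350 + 5 = 2034.3636 kcal/day.
TEE = BMR × activity factor = 2034.3636 × 1.2 = 2441.2364 kcal/day.
Apply stress factor: 2441.2364 × 1.3 = 3173.6073 kcal/day.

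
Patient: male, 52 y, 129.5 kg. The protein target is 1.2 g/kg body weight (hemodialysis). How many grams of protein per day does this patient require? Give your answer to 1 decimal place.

155.4 g/day

Protein = 1.2 g/kg × 129.5 kg = 155.4 g/day.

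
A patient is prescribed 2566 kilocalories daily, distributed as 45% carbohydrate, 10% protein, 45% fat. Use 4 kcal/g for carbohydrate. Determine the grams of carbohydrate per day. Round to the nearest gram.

Carbohydrate energy = 45% × 2566 = 1154.7 kcal.
At 4 kcal/g: 1154.7 ÷ 4 = 288.675 g.

289 g/day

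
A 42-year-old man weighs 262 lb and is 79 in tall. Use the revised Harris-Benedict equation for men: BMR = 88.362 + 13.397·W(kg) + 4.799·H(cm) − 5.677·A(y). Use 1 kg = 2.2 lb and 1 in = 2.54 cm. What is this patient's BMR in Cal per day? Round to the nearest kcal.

2408 Cal per day

Convert to metric: weight = 262 ÷ 2.2 = 119.0909 kg; height = 79 × 2.54 = 200.66 cm.
Harris-Benedict: BMR = 88.362 + 13.397(119.0909) + 4.799(200.66) − 5.677(42) = 2408.3562 kcal/day.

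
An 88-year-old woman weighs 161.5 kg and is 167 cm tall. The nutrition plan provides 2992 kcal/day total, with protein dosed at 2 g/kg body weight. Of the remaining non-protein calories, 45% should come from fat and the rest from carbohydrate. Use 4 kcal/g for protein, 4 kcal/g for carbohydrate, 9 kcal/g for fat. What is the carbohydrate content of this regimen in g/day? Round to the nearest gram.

Protein = 2 × 161.5 = 323 g → 323 × 4 = 1292 kcal.
Non-protein calories = 2992 − 1292 = 1700 kcal.
Fat: 45% × 1700 = 765 kcal; carbohydrate: 935 kcal.
Carbohydrate: 935 kcal ÷ 4 kcal/g = 233.75 g.

234 g/day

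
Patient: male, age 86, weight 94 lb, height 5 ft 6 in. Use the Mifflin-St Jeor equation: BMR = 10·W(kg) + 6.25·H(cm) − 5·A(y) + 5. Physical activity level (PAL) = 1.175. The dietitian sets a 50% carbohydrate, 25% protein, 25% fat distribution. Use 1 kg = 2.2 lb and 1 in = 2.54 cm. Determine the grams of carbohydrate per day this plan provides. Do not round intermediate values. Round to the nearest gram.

Convert to metric: weight = 94 ÷ 2.2 = 42.7273 kg; height = (5×12 + 6) × 2.54 = 66 × 2.54 = 167.64 cm.
Mifflin-St Jeor (male): BMR = 10(42.7273) + 6.25(167.64) − 5(86) + 5 = 427.2727 + 1047.75 − 430 + 5 = 1050.0227 kcal/day.
TEE = 1050.0227 × 1.175 = 1233.7767 kcal/day.
Carbohydrate energy = 50% × 1233.7767 = 616.8884 kcal.
Carbohydrate = 616.8884 ÷ 4 kcal/g = 154.2221 g.

154 g/day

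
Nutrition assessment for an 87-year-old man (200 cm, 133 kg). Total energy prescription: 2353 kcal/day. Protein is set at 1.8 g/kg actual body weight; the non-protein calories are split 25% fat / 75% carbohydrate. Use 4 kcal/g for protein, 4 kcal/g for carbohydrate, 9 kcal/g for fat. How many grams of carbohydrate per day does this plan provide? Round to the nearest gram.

Protein = 1.8 × 133 = 239.4 g → 239.4 × 4 = 957.6 kcal.
Non-protein calories = 2353 − 957.6 = 1395.4 kcal.
Fat: 25% × 1395.4 = 348.85 kcal; carbohydrate: 1046.55 kcal.
Carbohydrate: 1046.55 kcal ÷ 4 kcal/g = 261.6375 g.

262 g/day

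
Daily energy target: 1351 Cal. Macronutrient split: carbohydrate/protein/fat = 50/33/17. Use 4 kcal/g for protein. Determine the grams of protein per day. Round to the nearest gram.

111 g/day

Protein energy = 33% × 1351 = 445.83 kcal.
At 4 kcal/g: 445.83 ÷ 4 = 111.4575 g.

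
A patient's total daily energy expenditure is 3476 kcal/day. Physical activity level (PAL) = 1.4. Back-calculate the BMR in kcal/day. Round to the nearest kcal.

BMR = TEE ÷ activity factor = 3476 ÷ 1.4 = 2482.8571 kcal/day.

2483 kcal/day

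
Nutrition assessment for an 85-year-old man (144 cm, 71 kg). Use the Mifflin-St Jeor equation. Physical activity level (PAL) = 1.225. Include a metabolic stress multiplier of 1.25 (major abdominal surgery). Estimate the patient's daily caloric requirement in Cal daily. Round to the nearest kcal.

Mifflin-St Jeor (male): BMR = 10(71) + 6.25(144) − 5(85) + 5 = 710 + 900 − 425 + 5 = 1190 kcal/day.
TEE = BMR × activity factor = 1190 × 1.225 = 1457.75 kcal/day.
Apply stress factor: 1457.75 × 1.25 = 1822.1875 kcal/day.

1822 Cal daily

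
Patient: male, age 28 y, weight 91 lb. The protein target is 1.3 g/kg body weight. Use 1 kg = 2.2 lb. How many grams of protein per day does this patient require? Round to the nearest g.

54 g/day

Weight in kg = 91 ÷ 2.2 = 41.3636 kg.
Protein = 1.3 g/kg × 41.3636 kg = 53.7727 g/day.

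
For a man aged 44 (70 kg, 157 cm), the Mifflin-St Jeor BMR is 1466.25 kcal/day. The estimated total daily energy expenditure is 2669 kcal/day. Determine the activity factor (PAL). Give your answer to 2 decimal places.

Activity factor = TEE ÷ BMR = 2669 ÷ 1466.25 = 1.82.

1.82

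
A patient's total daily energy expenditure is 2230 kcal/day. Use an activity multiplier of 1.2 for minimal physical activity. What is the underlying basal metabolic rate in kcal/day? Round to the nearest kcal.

1858 kcal/day

BMR = TEE ÷ activity factor = 2230 ÷ 1.2 = 1858.3333 kcal/day.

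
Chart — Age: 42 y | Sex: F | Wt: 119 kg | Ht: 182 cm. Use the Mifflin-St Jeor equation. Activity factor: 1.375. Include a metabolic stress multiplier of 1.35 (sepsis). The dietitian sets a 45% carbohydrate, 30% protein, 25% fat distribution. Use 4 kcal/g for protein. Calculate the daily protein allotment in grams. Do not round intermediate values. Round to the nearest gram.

Mifflin-St Jeor (female): BMR = 10(119) + 6.25(182) − 5(42) − 161 = 1190 + 1137.5 − 210 − 161 = 1956.5 kcal/day.
TEE = 1956.5 × 1.375 = 2690.1875 kcal/day.
With stress factor 1.35: 2690.1875 × 1.35 = 3631.7531 kcal/day.
Protein energy = 30% × 3631.7531 = 1089.5259 kcal.
Protein = 1089.5259 ÷ 4 kcal/g = 272.3815 g.

272 g/day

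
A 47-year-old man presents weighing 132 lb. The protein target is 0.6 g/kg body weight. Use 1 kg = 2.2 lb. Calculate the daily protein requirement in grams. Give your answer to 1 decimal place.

Weight in kg = 132 ÷ 2.2 = 60 kg.
Protein = 0.6 g/kg × 60 kg = 36 g/day.

36.0 g/day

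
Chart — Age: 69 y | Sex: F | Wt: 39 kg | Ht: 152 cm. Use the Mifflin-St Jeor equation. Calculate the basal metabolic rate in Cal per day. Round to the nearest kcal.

Mifflin-St Jeor (female): BMR = 10(39) + 6.25(152) − 5(69) − 161 = 390 + 950 − 345 − 161 = 834 kcal/day.

834 Cal per day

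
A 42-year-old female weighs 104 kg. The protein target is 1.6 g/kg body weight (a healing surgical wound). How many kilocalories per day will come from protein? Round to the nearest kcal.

666 kcal/day

Protein = 1.6 g/kg × 104 kg = 166.4 g/day.
Protein energy = 166.4 g × 4 kcal/g = 665.6 kcal/day.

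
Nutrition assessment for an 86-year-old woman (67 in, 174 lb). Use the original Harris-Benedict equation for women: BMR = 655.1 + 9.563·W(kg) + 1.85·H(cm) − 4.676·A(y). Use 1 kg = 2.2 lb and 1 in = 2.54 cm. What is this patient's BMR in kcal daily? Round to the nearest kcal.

1324 kcal daily

Convert to metric: weight = 174 ÷ 2.2 = 79.0909 kg; height = 67 × 2.54 = 170.18 cm.
Harris-Benedict: BMR = 655.1 + 9.563(79.0909) + 1.85(170.18) − 4.676(86) = 1324.1434 kcal/day.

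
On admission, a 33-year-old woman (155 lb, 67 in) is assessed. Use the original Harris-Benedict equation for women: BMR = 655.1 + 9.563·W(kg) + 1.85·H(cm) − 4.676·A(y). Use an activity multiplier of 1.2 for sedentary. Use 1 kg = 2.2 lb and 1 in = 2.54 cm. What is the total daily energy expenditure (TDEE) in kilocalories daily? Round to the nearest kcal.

1787 kilocalories daily

Convert to metric: weight = 155 ÷ 2.2 = 70.4545 kg; height = 67 × 2.54 = 170.18 cm.
Harris-Benedict: BMR = 655.1 + 9.563(70.4545) + 1.85(170.18) − 4.676(33) = 1489.3818 kcal/day.
TEE = BMR × activity factor = 1489.3818 × 1.2 = 1787.2582 kcal/day.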